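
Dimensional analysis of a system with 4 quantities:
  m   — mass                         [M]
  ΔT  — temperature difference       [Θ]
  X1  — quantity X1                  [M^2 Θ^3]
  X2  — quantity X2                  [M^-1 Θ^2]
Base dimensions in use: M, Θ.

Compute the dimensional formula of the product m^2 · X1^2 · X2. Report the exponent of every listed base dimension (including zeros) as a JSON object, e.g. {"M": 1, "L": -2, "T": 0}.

{"M": 5, "Θ": 8}

Write exponents as rows M,Θ / cols m,ΔT,X1,X2:
  M: [ 1  0  2 -1]
  Θ: [ 0  1  3  2]
  [M]: (2)·1+(2)·2+(1)·-1 = 5
  [Θ]: (2)·0+(2)·3+(1)·2 = 8
⇒ M^5 Θ^8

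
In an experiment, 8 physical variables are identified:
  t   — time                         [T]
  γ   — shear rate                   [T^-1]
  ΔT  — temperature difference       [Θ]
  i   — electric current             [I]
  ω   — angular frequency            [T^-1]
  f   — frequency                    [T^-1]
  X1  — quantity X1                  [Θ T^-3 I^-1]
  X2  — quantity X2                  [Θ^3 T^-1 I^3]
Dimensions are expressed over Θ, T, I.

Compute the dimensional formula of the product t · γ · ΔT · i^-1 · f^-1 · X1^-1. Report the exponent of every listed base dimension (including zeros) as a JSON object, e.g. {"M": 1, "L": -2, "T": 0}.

Write exponents as rows Θ,T,I / cols t,γ,ΔT,i,ω,f,X1,X2:
  Θ: [ 0  0  1  0  0  0  1  3]
  T: [ 1 -1  0  0 -1 -1 -3 -1]
  I: [ 0  0  0  1  0  0 -1  3]
  [Θ]: (1)·0+(1)·0+(1)·1+(-1)·0+(-1)·0+(-1)·1 = 0
  [T]: (1)·1+(1)·-1+(1)·0+(-1)·0+(-1)·-1+(-1)·-3 = 4
  [I]: (1)·0+(1)·0+(1)·0+(-1)·1+(-1)·0+(-1)·-1 = 0
⇒ T^4

{"Θ": 0, "T": 4, "I": 0}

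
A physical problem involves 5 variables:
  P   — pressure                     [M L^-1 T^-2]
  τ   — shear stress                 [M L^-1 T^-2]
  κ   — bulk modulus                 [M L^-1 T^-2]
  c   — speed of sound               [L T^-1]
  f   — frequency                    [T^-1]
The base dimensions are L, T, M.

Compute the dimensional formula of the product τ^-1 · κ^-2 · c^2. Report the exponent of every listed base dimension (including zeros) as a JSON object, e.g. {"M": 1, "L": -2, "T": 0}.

{"L": 5, "T": 4, "M": -3}

Dimensional matrix (L×T×M by P×τ×κ×c×f):
  L: [-1 -1 -1  1  0]
  T: [-2 -2 -2 -1 -1]
  M: [ 1  1  1  0  0]
  [L]: (-1)·-1+(-2)·-1+(2)·1 = 5
  [T]: (-1)·-2+(-2)·-2+(2)·-1 = 4
  [M]: (-1)·1+(-2)·1+(2)·0 = -3
⇒ L^5 T^4 M^-3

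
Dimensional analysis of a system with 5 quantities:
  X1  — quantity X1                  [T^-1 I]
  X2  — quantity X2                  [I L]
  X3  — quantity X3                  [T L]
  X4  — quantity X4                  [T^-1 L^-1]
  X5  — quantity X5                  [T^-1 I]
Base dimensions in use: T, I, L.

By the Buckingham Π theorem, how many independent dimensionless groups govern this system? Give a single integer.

3

Dimensional matrix (T×I×L by X1×X2×X3×X4×X5):
  T: [-1  0  1 -1 -1]
  I: [ 1  1  0  0  1]
  L: [ 0  1  1 -1  0]
Echelon form has 2 nonzero rows (pivots: X1,X2)
n=5, r=2 ⇒ 3 dimensionless groups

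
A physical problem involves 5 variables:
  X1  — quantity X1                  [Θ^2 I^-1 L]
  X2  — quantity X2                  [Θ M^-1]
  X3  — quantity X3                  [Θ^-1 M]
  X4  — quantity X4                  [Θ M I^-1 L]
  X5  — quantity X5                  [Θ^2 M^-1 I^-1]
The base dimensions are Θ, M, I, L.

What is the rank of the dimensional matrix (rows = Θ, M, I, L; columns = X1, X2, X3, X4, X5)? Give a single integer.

Exponent matrix [Θ,M,I,L] × [X1,X2,X3,X4,X5]:
  Θ: [ 2  1 -1  1  2]
  M: [ 0 -1  1  1 -1]
  I: [-1  0  0 -1 -1]
  L: [ 1  0  0  1  0]
RREF → pivots at {X1,X2,X5} ⇒ r = 3

3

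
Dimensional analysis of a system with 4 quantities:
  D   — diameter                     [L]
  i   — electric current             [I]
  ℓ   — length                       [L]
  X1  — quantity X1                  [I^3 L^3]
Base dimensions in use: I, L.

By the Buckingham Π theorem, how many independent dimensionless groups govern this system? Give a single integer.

2

Write exponents as rows I,L / cols D,i,ℓ,X1:
  I: [ 0  1  0  3]
  L: [ 1  0  1  3]
Echelon form has 2 nonzero rows (pivots: D,i)
n=4, r=2 ⇒ 2 dimensionless groups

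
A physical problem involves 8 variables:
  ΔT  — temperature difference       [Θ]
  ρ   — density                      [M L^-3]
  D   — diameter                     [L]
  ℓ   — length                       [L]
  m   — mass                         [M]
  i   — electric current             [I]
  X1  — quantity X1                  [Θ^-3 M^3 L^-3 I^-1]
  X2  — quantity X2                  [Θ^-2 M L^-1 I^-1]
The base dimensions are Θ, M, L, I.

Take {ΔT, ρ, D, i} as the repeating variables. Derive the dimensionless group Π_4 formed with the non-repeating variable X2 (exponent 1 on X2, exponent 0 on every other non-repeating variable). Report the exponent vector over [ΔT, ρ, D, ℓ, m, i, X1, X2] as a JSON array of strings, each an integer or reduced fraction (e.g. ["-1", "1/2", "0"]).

Exponent matrix [Θ,M,L,I] × [ΔT,ρ,D,ℓ,m,i,X1,X2]:
  Θ: [ 1  0  0  0  0  0 -3 -2]
  M: [ 0  1  0  0  1  0  3  1]
  L: [ 0 -3  1  1  0  0 -3 -1]
  I: [ 0  0  0  0  0  1 -1 -1]
Echelon form has 4 nonzero rows (pivots: ΔT,ρ,D,i)
Pivot set = {ΔT,ρ,D,i}, free = {ℓ,m,X1,X2}
RREF:
  r0: [   1    0    0    0    0    0   -3   -2]
  r1: [   0    1    0    0    1    0    3    1]
  r2: [   0    0    1    1    3    0    6    2]
  r3: [   0    0    0    0    0    1   -1   -1]
Fix exponent of X2 at 1, ℓ at 0, m at 0, X1 at 0; solve each RREF row for its pivot's exponent:
  r0: exp(ΔT) + (-2)·1 = 0 ⇒ exp(ΔT) = 2
  r1: exp(ρ) + (1)·1 = 0 ⇒ exp(ρ) = -1
  r2: exp(D) + (2)·1 = 0 ⇒ exp(D) = -2
  r3: exp(i) + (-1)·1 = 0 ⇒ exp(i) = 1
Π_4 = ΔT^2 · ρ^-1 · D^-2 · i · X2

["2", "-1", "-2", "0", "0", "1", "0", "1"]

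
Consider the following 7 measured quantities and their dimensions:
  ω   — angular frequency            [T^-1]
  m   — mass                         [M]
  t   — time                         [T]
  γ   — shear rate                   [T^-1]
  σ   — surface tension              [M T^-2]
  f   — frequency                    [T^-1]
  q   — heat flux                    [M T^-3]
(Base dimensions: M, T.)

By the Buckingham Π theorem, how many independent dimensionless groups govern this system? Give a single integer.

Exponent matrix [M,T] × [ω,m,t,γ,σ,f,q]:
  M: [ 0  1  0  0  1  0  1]
  T: [-1  0  1 -1 -2 -1 -3]
Row reduction gives pivot columns ω,m; rank = 2
Π count = n − r = 7 − 2 = 5

5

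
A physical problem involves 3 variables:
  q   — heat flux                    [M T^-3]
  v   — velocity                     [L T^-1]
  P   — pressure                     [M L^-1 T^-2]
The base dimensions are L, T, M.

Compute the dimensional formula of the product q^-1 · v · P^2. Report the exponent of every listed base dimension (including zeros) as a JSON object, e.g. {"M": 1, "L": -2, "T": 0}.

{"L": -1, "T": -2, "M": 1}

Dimensional matrix (L×T×M by q×v×P):
  L: [ 0  1 -1]
  T: [-3 -1 -2]
  M: [ 1  0  1]
  [L]: (-1)·0+(1)·1+(2)·-1 = -1
  [T]: (-1)·-3+(1)·-1+(2)·-2 = -2
  [M]: (-1)·1+(1)·0+(2)·1 = 1
⇒ L^-1 T^-2 M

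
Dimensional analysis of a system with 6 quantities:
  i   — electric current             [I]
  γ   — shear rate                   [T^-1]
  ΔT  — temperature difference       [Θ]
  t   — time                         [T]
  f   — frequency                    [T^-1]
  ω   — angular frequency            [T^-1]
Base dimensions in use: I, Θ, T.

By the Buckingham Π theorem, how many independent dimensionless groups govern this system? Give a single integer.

Write exponents as rows I,Θ,T / cols i,γ,ΔT,t,f,ω:
  I: [ 1  0  0  0  0  0]
  Θ: [ 0  0  1  0  0  0]
  T: [ 0 -1  0  1 -1 -1]
Echelon form has 3 nonzero rows (pivots: i,γ,ΔT)
6 vars − rank 3 = 3 Π groups

3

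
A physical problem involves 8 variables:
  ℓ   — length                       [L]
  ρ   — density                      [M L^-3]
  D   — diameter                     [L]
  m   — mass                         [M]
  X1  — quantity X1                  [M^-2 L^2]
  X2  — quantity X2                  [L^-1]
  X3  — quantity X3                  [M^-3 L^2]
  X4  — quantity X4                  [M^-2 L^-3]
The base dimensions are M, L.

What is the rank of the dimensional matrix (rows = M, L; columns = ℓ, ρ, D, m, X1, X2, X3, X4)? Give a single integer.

2

Dimensional matrix (M×L by ℓ×ρ×D×m×X1×X2×X3×X4):
  M: [ 0  1  0  1 -2  0 -3 -2]
  L: [ 1 -3  1  0  2 -1  2 -3]
RREF → pivots at {ℓ,ρ} ⇒ r = 2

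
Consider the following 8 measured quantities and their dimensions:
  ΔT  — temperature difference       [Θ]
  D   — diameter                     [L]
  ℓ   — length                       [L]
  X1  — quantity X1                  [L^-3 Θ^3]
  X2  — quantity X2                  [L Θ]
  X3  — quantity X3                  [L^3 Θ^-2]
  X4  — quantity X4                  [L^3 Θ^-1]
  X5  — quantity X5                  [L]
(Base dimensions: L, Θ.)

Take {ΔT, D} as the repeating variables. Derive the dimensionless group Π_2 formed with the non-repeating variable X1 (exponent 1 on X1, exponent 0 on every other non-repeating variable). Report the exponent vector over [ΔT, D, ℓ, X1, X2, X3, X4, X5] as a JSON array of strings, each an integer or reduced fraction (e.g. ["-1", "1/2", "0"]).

Exponent matrix [L,Θ] × [ΔT,D,ℓ,X1,X2,X3,X4,X5]:
  L: [ 0  1  1 -3  1  3  3  1]
  Θ: [ 1  0  0  3  1 -2 -1  0]
RREF → pivots at {ΔT,D} ⇒ r = 2
Pivot set = {ΔT,D}, free = {ℓ,X1,X2,X3,X4,X5}
RREF:
  r0: [   1    0    0    3    1   -2   -1    0]
  r1: [   0    1    1   -3    1    3    3    1]
Fix exponent of X1 at 1, ℓ at 0, X2 at 0, X3 at 0, X4 at 0, X5 at 0; solve each RREF row for its pivot's exponent:
  r0: exp(ΔT) + (3)·1 = 0 ⇒ exp(ΔT) = -3
  r1: exp(D) + (-3)·1 = 0 ⇒ exp(D) = 3
Π_2 = ΔT^-3 · D^3 · X1

["-3", "3", "0", "1", "0", "0", "0", "0"]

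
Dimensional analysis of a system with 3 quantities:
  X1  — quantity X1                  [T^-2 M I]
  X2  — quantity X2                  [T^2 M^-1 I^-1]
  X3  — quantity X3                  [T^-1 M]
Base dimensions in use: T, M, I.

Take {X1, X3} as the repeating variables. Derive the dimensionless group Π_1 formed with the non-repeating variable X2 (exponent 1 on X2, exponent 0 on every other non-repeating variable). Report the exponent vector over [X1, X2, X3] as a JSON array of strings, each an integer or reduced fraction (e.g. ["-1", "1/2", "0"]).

["1", "1", "0"]

Exponent matrix [T,M,I] × [X1,X2,X3]:
  T: [-2  2 -1]
  M: [ 1 -1  1]
  I: [ 1 -1  0]
Row reduction gives pivot columns X1,X3; rank = 2
Pivot set = {X1,X3}, free = {X2}
RREF:
  r0: [   1   -1    0]
  r1: [   0    0    1]
  r2: [   0    0    0]
Fix exponent of X2 at 1; solve each RREF row for its pivot's exponent:
  r0: exp(X1) + (-1)·1 = 0 ⇒ exp(X1) = 1
  r1: exp(X3) + (0)·1 = 0 ⇒ exp(X3) = 0
Π_1 = X1 · X2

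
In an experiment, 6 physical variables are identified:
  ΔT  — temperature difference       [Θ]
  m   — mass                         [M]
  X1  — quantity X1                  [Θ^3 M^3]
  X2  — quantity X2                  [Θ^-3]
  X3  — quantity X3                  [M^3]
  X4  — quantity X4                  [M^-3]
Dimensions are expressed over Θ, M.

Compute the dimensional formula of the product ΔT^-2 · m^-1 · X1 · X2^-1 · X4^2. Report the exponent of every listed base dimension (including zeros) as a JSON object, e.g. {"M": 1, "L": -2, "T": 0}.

{"Θ": 4, "M": -4}

Exponent matrix [Θ,M] × [ΔT,m,X1,X2,X3,X4]:
  Θ: [ 1  0  3 -3  0  0]
  M: [ 0  1  3  0  3 -3]
  [Θ]: (-2)·1+(-1)·0+(1)·3+(-1)·-3+(2)·0 = 4
  [M]: (-2)·0+(-1)·1+(1)·3+(-1)·0+(2)·-3 = -4
⇒ Θ^4 M^-4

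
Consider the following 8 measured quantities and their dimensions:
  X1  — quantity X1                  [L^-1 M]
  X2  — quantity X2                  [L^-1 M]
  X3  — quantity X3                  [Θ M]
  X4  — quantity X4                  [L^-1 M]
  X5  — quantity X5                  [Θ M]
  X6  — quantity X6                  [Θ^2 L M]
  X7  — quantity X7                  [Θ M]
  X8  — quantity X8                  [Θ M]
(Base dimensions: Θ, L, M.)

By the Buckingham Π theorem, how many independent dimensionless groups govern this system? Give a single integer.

Write exponents as rows Θ,L,M / cols X1,X2,X3,X4,X5,X6,X7,X8:
  Θ: [ 0  0  1  0  1  2  1  1]
  L: [-1 -1  0 -1  0  1  0  0]
  M: [ 1  1  1  1  1  1  1  1]
Row reduction gives pivot columns X1,X3; rank = 2
n=8, r=2 ⇒ 6 dimensionless groups

6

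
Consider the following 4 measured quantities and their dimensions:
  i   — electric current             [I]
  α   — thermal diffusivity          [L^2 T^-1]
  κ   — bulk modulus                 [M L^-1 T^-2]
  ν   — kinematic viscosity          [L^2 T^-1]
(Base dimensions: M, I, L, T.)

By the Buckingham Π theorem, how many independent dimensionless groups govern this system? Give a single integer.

Write exponents as rows M,I,L,T / cols i,α,κ,ν:
  M: [ 0  0  1  0]
  I: [ 1  0  0  0]
  L: [ 0  2 -1  2]
  T: [ 0 -1 -2 -1]
Row reduction gives pivot columns i,α,κ; rank = 3
n=4, r=3 ⇒ 1 dimensionless group

1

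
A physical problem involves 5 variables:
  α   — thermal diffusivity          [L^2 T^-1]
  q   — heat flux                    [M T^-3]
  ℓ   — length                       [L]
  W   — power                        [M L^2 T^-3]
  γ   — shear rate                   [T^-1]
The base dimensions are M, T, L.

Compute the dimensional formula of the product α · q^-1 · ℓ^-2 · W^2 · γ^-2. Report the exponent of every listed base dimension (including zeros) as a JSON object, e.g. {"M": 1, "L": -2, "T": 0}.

{"M": 1, "T": -2, "L": 4}

Exponent matrix [M,T,L] × [α,q,ℓ,W,γ]:
  M: [ 0  1  0  1  0]
  T: [-1 -3  0 -3 -1]
  L: [ 2  0  1  2  0]
  [M]: (1)·0+(-1)·1+(-2)·0+(2)·1+(-2)·0 = 1
  [T]: (1)·-1+(-1)·-3+(-2)·0+(2)·-3+(-2)·-1 = -2
  [L]: (1)·2+(-1)·0+(-2)·1+(2)·2+(-2)·0 = 4
⇒ M T^-2 L^4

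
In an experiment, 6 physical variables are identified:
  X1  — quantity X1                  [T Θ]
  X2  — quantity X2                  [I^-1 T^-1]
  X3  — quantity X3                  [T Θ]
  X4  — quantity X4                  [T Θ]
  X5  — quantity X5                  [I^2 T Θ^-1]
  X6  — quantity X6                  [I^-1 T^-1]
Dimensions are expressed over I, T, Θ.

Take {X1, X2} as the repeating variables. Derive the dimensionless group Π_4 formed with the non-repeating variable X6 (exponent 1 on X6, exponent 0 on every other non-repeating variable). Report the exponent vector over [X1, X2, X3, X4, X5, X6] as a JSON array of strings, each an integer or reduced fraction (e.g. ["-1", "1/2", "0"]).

["0", "-1", "0", "0", "0", "1"]

Write exponents as rows I,T,Θ / cols X1,X2,X3,X4,X5,X6:
  I: [ 0 -1  0  0  2 -1]
  T: [ 1 -1  1  1  1 -1]
  Θ: [ 1  0  1  1 -1  0]
RREF → pivots at {X1,X2} ⇒ r = 2
Repeat: X1,X2; free: X3,X4,X5,X6
RREF:
  r0: [   1    0    1    1   -1    0]
  r1: [   0    1    0    0   -2    1]
  r2: [   0    0    0    0    0    0]
Fix exponent of X6 at 1, X3 at 0, X4 at 0, X5 at 0; solve each RREF row for its pivot's exponent:
  r0: exp(X1) + (0)·1 = 0 ⇒ exp(X1) = 0
  r1: exp(X2) + (1)·1 = 0 ⇒ exp(X2) = -1
Π_4 = X2^-1 · X6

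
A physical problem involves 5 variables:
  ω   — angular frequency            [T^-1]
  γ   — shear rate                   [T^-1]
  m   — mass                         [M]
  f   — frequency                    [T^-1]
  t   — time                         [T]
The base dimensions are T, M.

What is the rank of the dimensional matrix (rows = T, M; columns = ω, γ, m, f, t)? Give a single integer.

Exponent matrix [T,M] × [ω,γ,m,f,t]:
  T: [-1 -1  0 -1  1]
  M: [ 0  0  1  0  0]
Row reduction gives pivot columns ω,m; rank = 2

2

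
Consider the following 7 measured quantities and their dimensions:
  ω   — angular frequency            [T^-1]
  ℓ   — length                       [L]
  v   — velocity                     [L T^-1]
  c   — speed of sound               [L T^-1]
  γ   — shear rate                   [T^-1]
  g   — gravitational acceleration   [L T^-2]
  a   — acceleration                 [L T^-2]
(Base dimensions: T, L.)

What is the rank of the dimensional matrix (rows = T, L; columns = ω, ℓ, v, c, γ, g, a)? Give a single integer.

Dimensional matrix (T×L by ω×ℓ×v×c×γ×g×a):
  T: [-1  0 -1 -1 -1 -2 -2]
  L: [ 0  1  1  1  0  1  1]
RREF → pivots at {ω,ℓ} ⇒ r = 2

2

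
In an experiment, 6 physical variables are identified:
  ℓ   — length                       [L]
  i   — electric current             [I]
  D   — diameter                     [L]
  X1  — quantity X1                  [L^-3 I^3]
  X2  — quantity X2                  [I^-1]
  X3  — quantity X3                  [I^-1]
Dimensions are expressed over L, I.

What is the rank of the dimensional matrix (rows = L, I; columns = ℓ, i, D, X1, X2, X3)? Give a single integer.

Dimensional matrix (L×I by ℓ×i×D×X1×X2×X3):
  L: [ 1  0  1 -3  0  0]
  I: [ 0  1  0  3 -1 -1]
Echelon form has 2 nonzero rows (pivots: ℓ,i)

2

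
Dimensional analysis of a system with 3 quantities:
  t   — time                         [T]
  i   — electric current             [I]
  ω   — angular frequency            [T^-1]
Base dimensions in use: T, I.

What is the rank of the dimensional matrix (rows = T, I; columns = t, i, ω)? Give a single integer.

2

Dimensional matrix (T×I by t×i×ω):
  T: [ 1  0 -1]
  I: [ 0  1  0]
Row reduction gives pivot columns t,i; rank = 2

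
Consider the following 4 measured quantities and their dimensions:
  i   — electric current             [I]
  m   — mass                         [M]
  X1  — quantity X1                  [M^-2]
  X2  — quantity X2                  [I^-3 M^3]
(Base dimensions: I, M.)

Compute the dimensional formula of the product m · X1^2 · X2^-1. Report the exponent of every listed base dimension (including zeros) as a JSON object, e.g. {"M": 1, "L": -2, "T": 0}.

{"I": 3, "M": -6}

Exponent matrix [I,M] × [i,m,X1,X2]:
  I: [ 1  0  0 -3]
  M: [ 0  1 -2  3]
  [I]: (1)·0+(2)·0+(-1)·-3 = 3
  [M]: (1)·1+(2)·-2+(-1)·3 = -6
⇒ I^3 M^-6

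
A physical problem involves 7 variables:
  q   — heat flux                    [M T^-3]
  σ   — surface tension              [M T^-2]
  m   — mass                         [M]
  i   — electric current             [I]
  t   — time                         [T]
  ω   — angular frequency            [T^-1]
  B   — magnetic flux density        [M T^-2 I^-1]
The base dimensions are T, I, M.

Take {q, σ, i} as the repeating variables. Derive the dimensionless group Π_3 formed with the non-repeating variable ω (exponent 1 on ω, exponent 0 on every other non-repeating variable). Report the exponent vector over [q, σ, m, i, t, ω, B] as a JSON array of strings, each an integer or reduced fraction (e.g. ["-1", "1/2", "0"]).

Write exponents as rows T,I,M / cols q,σ,m,i,t,ω,B:
  T: [-3 -2  0  0  1 -1 -2]
  I: [ 0  0  0  1  0  0 -1]
  M: [ 1  1  1  0  0  0  1]
RREF → pivots at {q,σ,i} ⇒ r = 3
Repeat: q,σ,i; free: m,t,ω,B
RREF:
  r0: [   1    0   -2    0   -1    1    0]
  r1: [   0    1    3    0    1   -1    1]
  r2: [   0    0    0    1    0    0   -1]
Fix exponent of ω at 1, m at 0, t at 0, B at 0; solve each RREF row for its pivot's exponent:
  r0: exp(q) + (1)·1 = 0 ⇒ exp(q) = -1
  r1: exp(σ) + (-1)·1 = 0 ⇒ exp(σ) = 1
  r2: exp(i) + (0)·1 = 0 ⇒ exp(i) = 0
Π_3 = q^-1 · σ · ω

["-1", "1", "0", "0", "0", "1", "0"]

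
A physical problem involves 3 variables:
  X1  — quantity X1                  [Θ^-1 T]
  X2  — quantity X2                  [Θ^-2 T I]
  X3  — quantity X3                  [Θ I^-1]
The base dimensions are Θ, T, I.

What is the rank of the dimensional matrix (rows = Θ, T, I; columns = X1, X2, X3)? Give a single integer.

Exponent matrix [Θ,T,I] × [X1,X2,X3]:
  Θ: [-1 -2  1]
  T: [ 1  1  0]
  I: [ 0  1 -1]
RREF → pivots at {X1,X2} ⇒ r = 2

2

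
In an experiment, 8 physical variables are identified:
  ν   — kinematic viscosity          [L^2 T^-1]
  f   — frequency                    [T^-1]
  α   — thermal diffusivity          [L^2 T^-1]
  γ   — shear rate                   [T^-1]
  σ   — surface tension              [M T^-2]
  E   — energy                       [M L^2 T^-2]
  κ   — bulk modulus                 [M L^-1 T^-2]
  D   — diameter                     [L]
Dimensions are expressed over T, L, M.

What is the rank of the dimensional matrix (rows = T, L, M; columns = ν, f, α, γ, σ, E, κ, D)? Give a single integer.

Exponent matrix [T,L,M] × [ν,f,α,γ,σ,E,κ,D]:
  T: [-1 -1 -1 -1 -2 -2 -2  0]
  L: [ 2  0  2  0  0  2 -1  1]
  M: [ 0  0  0  0  1  1  1  0]
RREF → pivots at {ν,f,σ} ⇒ r = 3

3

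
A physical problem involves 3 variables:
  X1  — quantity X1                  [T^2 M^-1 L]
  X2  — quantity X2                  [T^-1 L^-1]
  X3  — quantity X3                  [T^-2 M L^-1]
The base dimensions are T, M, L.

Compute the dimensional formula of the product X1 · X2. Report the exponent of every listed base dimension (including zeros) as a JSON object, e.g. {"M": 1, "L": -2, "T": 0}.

{"T": 1, "M": -1, "L": 0}

Exponent matrix [T,M,L] × [X1,X2,X3]:
  T: [ 2 -1 -2]
  M: [-1  0  1]
  L: [ 1 -1 -1]
  [T]: (1)·2+(1)·-1 = 1
  [M]: (1)·-1+(1)·0 = -1
  [L]: (1)·1+(1)·-1 = 0
⇒ T M^-1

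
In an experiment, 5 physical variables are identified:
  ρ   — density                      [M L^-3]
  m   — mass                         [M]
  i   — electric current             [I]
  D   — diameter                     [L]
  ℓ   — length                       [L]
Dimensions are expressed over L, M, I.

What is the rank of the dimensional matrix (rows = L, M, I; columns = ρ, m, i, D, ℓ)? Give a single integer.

Write exponents as rows L,M,I / cols ρ,m,i,D,ℓ:
  L: [-3  0  0  1  1]
  M: [ 1  1  0  0  0]
  I: [ 0  0  1  0  0]
Echelon form has 3 nonzero rows (pivots: ρ,m,i)

3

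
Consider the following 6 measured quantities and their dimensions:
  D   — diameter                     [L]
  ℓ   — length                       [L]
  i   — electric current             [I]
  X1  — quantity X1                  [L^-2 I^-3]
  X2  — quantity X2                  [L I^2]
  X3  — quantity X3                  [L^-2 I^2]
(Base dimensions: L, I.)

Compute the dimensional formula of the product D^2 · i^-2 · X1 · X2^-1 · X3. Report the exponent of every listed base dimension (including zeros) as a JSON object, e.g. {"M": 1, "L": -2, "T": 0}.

Exponent matrix [L,I] × [D,ℓ,i,X1,X2,X3]:
  L: [ 1  1  0 -2  1 -2]
  I: [ 0  0  1 -3  2  2]
  [L]: (2)·1+(-2)·0+(1)·-2+(-1)·1+(1)·-2 = -3
  [I]: (2)·0+(-2)·1+(1)·-3+(-1)·2+(1)·2 = -5
⇒ L^-3 I^-5

{"L": -3, "I": -5}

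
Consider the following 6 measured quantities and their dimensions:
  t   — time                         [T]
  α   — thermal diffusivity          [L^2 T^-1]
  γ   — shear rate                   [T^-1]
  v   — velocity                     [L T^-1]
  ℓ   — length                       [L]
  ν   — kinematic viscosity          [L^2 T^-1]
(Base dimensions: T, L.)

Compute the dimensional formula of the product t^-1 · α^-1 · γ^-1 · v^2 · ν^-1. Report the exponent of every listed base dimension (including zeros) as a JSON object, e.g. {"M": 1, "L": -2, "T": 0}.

Dimensional matrix (T×L by t×α×γ×v×ℓ×ν):
  T: [ 1 -1 -1 -1  0 -1]
  L: [ 0  2  0  1  1  2]
  [T]: (-1)·1+(-1)·-1+(-1)·-1+(2)·-1+(-1)·-1 = 0
  [L]: (-1)·0+(-1)·2+(-1)·0+(2)·1+(-1)·2 = -2
⇒ L^-2

{"T": 0, "L": -2}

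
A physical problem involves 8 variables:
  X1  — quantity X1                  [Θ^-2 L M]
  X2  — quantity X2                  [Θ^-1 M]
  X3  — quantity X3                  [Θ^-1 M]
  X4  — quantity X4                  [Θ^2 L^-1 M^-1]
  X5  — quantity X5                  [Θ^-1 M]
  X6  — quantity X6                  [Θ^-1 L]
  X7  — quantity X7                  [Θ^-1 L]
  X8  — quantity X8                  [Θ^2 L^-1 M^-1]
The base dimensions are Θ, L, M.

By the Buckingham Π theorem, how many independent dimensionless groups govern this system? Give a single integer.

6

Dimensional matrix (Θ×L×M by X1×X2×X3×X4×X5×X6×X7×X8):
  Θ: [-2 -1 -1  2 -1 -1 -1  2]
  L: [ 1  0  0 -1  0  1  1 -1]
  M: [ 1  1  1 -1  1  0  0 -1]
Row reduction gives pivot columns X1,X2; rank = 2
8 vars − rank 2 = 6 Π groups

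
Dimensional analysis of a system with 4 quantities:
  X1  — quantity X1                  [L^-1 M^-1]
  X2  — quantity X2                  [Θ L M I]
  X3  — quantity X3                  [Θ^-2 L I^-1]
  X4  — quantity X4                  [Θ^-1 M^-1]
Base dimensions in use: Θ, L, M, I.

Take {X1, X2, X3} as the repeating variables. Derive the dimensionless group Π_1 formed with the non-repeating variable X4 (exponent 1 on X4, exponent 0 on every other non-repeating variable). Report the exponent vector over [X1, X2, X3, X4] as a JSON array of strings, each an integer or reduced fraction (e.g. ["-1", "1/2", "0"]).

Write exponents as rows Θ,L,M,I / cols X1,X2,X3,X4:
  Θ: [ 0  1 -2 -1]
  L: [-1  1  1  0]
  M: [-1  1  0 -1]
  I: [ 0  1 -1  0]
RREF → pivots at {X1,X2,X3} ⇒ r = 3
Repeat: X1,X2,X3; free: X4
RREF:
  r0: [   1    0    0    2]
  r1: [   0    1    0    1]
  r2: [   0    0    1    1]
  r3: [   0    0    0    0]
Fix exponent of X4 at 1; solve each RREF row for its pivot's exponent:
  r0: exp(X1) + (2)·1 = 0 ⇒ exp(X1) = -2
  r1: exp(X2) + (1)·1 = 0 ⇒ exp(X2) = -1
  r2: exp(X3) + (1)·1 = 0 ⇒ exp(X3) = -1
Π_1 = X1^-2 · X2^-1 · X3^-1 · X4

["-2", "-1", "-1", "1"]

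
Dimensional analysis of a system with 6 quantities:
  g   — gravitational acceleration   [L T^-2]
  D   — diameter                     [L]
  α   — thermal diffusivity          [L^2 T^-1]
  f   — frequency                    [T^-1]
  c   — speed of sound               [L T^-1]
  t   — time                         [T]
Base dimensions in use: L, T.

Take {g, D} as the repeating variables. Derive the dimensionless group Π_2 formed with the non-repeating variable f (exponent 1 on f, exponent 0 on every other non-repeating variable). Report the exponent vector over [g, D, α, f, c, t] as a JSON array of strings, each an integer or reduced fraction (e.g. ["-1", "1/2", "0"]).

Exponent matrix [L,T] × [g,D,α,f,c,t]:
  L: [ 1  1  2  0  1  0]
  T: [-2  0 -1 -1 -1  1]
Row reduction gives pivot columns g,D; rank = 2
Repeat: g,D; free: α,f,c,t
RREF:
  r0: [   1    0  1/2  1/2  1/2 -1/2]
  r1: [   0    1  3/2 -1/2  1/2  1/2]
Fix exponent of f at 1, α at 0, c at 0, t at 0; solve each RREF row for its pivot's exponent:
  r0: exp(g) + (1/2)·1 = 0 ⇒ exp(g) = -1/2
  r1: exp(D) + (-1/2)·1 = 0 ⇒ exp(D) = 1/2
Π_2 = g^(-1/2) · D^(1/2) · f

["-1/2", "1/2", "0", "1", "0", "0"]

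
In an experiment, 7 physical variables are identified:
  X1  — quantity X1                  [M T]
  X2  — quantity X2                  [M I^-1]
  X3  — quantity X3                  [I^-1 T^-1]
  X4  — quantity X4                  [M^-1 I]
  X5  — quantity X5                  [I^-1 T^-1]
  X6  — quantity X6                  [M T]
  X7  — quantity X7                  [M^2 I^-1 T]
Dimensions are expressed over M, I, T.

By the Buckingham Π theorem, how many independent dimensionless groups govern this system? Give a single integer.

Dimensional matrix (M×I×T by X1×X2×X3×X4×X5×X6×X7):
  M: [ 1  1  0 -1  0  1  2]
  I: [ 0 -1 -1  1 -1  0 -1]
  T: [ 1  0 -1  0 -1  1  1]
Echelon form has 2 nonzero rows (pivots: X1,X2)
Π count = n − r = 7 − 2 = 5

5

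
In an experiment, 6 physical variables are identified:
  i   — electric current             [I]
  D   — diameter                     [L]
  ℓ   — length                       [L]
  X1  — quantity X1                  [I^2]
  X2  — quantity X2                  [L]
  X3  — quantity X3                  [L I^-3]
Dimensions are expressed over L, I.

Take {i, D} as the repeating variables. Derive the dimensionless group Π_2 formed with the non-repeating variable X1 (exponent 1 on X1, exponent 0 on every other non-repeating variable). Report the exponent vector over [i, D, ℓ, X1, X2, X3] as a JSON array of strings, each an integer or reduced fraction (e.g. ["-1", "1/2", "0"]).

Write exponents as rows L,I / cols i,D,ℓ,X1,X2,X3:
  L: [ 0  1  1  0  1  1]
  I: [ 1  0  0  2  0 -3]
Echelon form has 2 nonzero rows (pivots: i,D)
Repeat: i,D; free: ℓ,X1,X2,X3
RREF:
  r0: [   1    0    0    2    0   -3]
  r1: [   0    1    1    0    1    1]
Fix exponent of X1 at 1, ℓ at 0, X2 at 0, X3 at 0; solve each RREF row for its pivot's exponent:
  r0: exp(i) + (2)·1 = 0 ⇒ exp(i) = -2
  r1: exp(D) + (0)·1 = 0 ⇒ exp(D) = 0
Π_2 = i^-2 · X1

["-2", "0", "0", "1", "0", "0"]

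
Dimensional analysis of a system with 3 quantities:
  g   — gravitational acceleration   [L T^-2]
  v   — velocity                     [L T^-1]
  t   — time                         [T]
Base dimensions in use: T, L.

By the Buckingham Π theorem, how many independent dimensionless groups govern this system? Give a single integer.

1

Write exponents as rows T,L / cols g,v,t:
  T: [-2 -1  1]
  L: [ 1  1  0]
Row reduction gives pivot columns g,v; rank = 2
Π count = n − r = 3 − 2 = 1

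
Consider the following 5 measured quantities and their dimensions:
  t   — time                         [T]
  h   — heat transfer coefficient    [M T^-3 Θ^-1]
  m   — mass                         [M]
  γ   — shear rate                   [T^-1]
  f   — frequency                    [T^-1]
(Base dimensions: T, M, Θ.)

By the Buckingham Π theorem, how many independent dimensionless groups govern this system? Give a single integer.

2

Write exponents as rows T,M,Θ / cols t,h,m,γ,f:
  T: [ 1 -3  0 -1 -1]
  M: [ 0  1  1  0  0]
  Θ: [ 0 -1  0  0  0]
Echelon form has 3 nonzero rows (pivots: t,h,m)
5 vars − rank 3 = 2 Π groups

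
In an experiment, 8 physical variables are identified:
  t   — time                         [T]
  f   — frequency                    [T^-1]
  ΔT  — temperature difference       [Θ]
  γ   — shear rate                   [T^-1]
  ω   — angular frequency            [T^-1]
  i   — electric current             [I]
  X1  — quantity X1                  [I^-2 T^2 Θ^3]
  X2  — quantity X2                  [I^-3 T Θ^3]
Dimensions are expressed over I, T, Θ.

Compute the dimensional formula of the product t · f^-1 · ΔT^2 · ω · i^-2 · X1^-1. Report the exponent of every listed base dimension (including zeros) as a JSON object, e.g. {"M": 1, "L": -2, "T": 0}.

{"I": 0, "T": -1, "Θ": -1}

Write exponents as rows I,T,Θ / cols t,f,ΔT,γ,ω,i,X1,X2:
  I: [ 0  0  0  0  0  1 -2 -3]
  T: [ 1 -1  0 -1 -1  0  2  1]
  Θ: [ 0  0  1  0  0  0  3  3]
  [I]: (1)·0+(-1)·0+(2)·0+(1)·0+(-2)·1+(-1)·-2 = 0
  [T]: (1)·1+(-1)·-1+(2)·0+(1)·-1+(-2)·0+(-1)·2 = -1
  [Θ]: (1)·0+(-1)·0+(2)·1+(1)·0+(-2)·0+(-1)·3 = -1
⇒ T^-1 Θ^-1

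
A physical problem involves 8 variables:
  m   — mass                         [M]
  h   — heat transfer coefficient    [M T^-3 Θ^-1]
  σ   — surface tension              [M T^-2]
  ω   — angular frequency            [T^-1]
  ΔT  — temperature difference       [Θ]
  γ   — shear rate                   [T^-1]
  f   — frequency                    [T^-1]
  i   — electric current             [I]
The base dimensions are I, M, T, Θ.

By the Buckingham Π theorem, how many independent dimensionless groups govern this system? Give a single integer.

4

Dimensional matrix (I×M×T×Θ by m×h×σ×ω×ΔT×γ×f×i):
  I: [ 0  0  0  0  0  0  0  1]
  M: [ 1  1  1  0  0  0  0  0]
  T: [ 0 -3 -2 -1  0 -1 -1  0]
  Θ: [ 0 -1  0  0  1  0  0  0]
Row reduction gives pivot columns m,h,σ,i; rank = 4
8 vars − rank 4 = 4 Π groups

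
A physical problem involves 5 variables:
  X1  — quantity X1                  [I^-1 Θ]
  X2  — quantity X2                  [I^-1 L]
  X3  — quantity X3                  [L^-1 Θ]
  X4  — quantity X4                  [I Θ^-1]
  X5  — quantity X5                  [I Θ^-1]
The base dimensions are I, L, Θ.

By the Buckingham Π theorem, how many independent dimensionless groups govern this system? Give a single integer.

3

Exponent matrix [I,L,Θ] × [X1,X2,X3,X4,X5]:
  I: [-1 -1  0  1  1]
  L: [ 0  1 -1  0  0]
  Θ: [ 1  0  1 -1 -1]
Row reduction gives pivot columns X1,X2; rank = 2
Π count = n − r = 5 − 2 = 3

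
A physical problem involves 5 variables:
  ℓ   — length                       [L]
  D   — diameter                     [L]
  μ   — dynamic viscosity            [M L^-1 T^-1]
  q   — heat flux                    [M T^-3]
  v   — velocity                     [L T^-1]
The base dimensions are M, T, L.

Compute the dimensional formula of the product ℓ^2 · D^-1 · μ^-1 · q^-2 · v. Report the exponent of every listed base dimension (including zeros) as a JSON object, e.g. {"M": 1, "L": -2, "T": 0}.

Write exponents as rows M,T,L / cols ℓ,D,μ,q,v:
  M: [ 0  0  1  1  0]
  T: [ 0  0 -1 -3 -1]
  L: [ 1  1 -1  0  1]
  [M]: (2)·0+(-1)·0+(-1)·1+(-2)·1+(1)·0 = -3
  [T]: (2)·0+(-1)·0+(-1)·-1+(-2)·-3+(1)·-1 = 6
  [L]: (2)·1+(-1)·1+(-1)·-1+(-2)·0+(1)·1 = 3
⇒ M^-3 T^6 L^3

{"M": -3, "T": 6, "L": 3}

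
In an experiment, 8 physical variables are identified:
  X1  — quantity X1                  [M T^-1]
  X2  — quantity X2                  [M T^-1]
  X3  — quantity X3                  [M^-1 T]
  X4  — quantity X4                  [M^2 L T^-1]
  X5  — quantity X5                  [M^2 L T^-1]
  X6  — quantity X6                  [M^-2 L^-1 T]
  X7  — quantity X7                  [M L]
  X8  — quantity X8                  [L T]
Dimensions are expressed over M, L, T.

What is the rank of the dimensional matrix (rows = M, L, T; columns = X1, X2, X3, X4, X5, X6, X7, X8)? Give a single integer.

Exponent matrix [M,L,T] × [X1,X2,X3,X4,X5,X6,X7,X8]:
  M: [ 1  1 -1  2  2 -2  1  0]
  L: [ 0  0  0  1  1 -1  1  1]
  T: [-1 -1  1 -1 -1  1  0  1]
RREF → pivots at {X1,X4} ⇒ r = 2

2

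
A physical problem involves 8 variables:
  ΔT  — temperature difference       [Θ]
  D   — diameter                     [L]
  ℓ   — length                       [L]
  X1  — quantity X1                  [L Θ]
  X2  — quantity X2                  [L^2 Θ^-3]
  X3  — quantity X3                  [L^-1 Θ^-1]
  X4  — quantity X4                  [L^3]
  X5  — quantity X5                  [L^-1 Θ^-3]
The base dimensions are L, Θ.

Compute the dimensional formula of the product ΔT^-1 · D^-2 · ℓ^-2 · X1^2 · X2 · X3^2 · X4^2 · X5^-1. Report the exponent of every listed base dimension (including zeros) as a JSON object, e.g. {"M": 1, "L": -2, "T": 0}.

Write exponents as rows L,Θ / cols ΔT,D,ℓ,X1,X2,X3,X4,X5:
  L: [ 0  1  1  1  2 -1  3 -1]
  Θ: [ 1  0  0  1 -3 -1  0 -3]
  [L]: (-1)·0+(-2)·1+(-2)·1+(2)·1+(1)·2+(2)·-1+(2)·3+(-1)·-1 = 5
  [Θ]: (-1)·1+(-2)·0+(-2)·0+(2)·1+(1)·-3+(2)·-1+(2)·0+(-1)·-3 = -1
⇒ L^5 Θ^-1

{"L": 5, "Θ": -1}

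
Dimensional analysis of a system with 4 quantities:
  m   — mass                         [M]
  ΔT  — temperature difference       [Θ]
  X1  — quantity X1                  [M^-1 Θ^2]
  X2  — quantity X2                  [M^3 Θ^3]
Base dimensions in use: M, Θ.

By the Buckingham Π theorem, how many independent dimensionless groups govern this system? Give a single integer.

Dimensional matrix (M×Θ by m×ΔT×X1×X2):
  M: [ 1  0 -1  3]
  Θ: [ 0  1  2  3]
Row reduction gives pivot columns m,ΔT; rank = 2
Π count = n − r = 4 − 2 = 2

2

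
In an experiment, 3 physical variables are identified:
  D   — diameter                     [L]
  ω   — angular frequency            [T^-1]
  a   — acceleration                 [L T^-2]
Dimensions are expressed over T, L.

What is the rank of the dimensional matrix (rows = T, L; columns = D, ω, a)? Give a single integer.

2

Exponent matrix [T,L] × [D,ω,a]:
  T: [ 0 -1 -2]
  L: [ 1  0  1]
RREF → pivots at {D,ω} ⇒ r = 2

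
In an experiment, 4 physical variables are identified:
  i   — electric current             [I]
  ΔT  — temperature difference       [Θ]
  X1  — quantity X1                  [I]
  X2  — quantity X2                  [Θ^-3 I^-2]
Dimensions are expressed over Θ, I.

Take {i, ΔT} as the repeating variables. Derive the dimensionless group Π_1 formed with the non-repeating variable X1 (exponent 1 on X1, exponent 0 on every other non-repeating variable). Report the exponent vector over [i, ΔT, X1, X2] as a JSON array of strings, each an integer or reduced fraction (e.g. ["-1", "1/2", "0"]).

["-1", "0", "1", "0"]

Dimensional matrix (Θ×I by i×ΔT×X1×X2):
  Θ: [ 0  1  0 -3]
  I: [ 1  0  1 -2]
Echelon form has 2 nonzero rows (pivots: i,ΔT)
Pivot set = {i,ΔT}, free = {X1,X2}
RREF:
  r0: [   1    0    1   -2]
  r1: [   0    1    0   -3]
Fix exponent of X1 at 1, X2 at 0; solve each RREF row for its pivot's exponent:
  r0: exp(i) + (1)·1 = 0 ⇒ exp(i) = -1
  r1: exp(ΔT) + (0)·1 = 0 ⇒ exp(ΔT) = 0
Π_1 = i^-1 · X1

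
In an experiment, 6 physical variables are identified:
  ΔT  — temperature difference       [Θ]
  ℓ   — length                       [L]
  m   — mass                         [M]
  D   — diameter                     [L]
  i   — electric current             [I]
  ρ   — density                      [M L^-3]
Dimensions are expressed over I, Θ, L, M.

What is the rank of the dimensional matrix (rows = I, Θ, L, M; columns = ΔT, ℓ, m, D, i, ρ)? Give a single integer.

4

Exponent matrix [I,Θ,L,M] × [ΔT,ℓ,m,D,i,ρ]:
  I: [ 0  0  0  0  1  0]
  Θ: [ 1  0  0  0  0  0]
  L: [ 0  1  0  1  0 -3]
  M: [ 0  0  1  0  0  1]
Echelon form has 4 nonzero rows (pivots: ΔT,ℓ,m,i)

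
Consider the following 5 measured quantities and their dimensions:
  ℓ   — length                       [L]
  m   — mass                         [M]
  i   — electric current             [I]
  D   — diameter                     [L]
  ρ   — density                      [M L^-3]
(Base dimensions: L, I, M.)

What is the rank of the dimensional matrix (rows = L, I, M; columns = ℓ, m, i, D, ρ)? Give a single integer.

Exponent matrix [L,I,M] × [ℓ,m,i,D,ρ]:
  L: [ 1  0  0  1 -3]
  I: [ 0  0  1  0  0]
  M: [ 0  1  0  0  1]
Echelon form has 3 nonzero rows (pivots: ℓ,m,i)

3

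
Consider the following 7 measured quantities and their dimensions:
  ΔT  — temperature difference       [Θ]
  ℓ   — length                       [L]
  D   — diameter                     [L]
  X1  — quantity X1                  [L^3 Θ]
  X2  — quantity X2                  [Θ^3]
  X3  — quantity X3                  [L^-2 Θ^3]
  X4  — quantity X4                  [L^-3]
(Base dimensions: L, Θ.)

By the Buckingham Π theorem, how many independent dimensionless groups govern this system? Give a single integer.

Write exponents as rows L,Θ / cols ΔT,ℓ,D,X1,X2,X3,X4:
  L: [ 0  1  1  3  0 -2 -3]
  Θ: [ 1  0  0  1  3  3  0]
RREF → pivots at {ΔT,ℓ} ⇒ r = 2
7 vars − rank 2 = 5 Π groups

5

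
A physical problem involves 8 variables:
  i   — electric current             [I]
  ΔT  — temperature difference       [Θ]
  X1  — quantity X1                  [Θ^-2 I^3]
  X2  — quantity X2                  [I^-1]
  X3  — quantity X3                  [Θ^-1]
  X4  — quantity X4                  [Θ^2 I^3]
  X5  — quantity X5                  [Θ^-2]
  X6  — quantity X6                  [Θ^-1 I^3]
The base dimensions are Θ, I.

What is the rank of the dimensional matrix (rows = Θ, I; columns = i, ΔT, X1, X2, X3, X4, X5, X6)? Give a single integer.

Dimensional matrix (Θ×I by i×ΔT×X1×X2×X3×X4×X5×X6):
  Θ: [ 0  1 -2  0 -1  2 -2 -1]
  I: [ 1  0  3 -1  0  3  0  3]
RREF → pivots at {i,ΔT} ⇒ r = 2

2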